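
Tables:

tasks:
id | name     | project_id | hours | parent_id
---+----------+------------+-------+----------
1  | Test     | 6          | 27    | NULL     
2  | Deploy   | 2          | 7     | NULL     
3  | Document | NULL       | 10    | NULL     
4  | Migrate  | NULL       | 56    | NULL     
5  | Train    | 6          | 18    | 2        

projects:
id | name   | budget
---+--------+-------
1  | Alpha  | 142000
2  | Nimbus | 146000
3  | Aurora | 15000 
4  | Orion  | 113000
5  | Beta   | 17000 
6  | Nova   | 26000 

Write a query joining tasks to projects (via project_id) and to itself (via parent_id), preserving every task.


Two LEFT JOINs from the same base table tasks: one to projects via project_id, one to tasks itself via parent_id. Both are LEFT so every task is preserved.
Match against projects:
  - task 1 (Test): project_id=6 -> matches Nova
  - task 2 (Deploy): project_id=2 -> matches Nimbus
  - task 3 (Document): project_id=NULL, no match -> kept with NULL
  - task 4 (Migrate): project_id=NULL, no match -> kept with NULL
  - task 5 (Train): project_id=6 -> matches Nova
Match against tasks (self):
  - task 1 (Test): parent_id=NULL -> NULL
  - task 2 (Deploy): parent_id=NULL -> NULL
  - task 3 (Document): parent_id=NULL -> NULL
  - task 4 (Migrate): parent_id=NULL -> NULL
  - task 5 (Train): parent_id=2 -> Deploy

SQL:
SELECT a.name, b.name AS project, c.name AS parent
FROM tasks a
LEFT JOIN projects b ON a.project_id = b.id
LEFT JOIN tasks c ON a.parent_id = c.id

Result:
name     | project | parent
---------+---------+-------
Test     | Nova    | NULL  
Deploy   | Nimbus  | NULL  
Document | NULL    | NULL  
Migrate  | NULL    | NULL  
Train    | Nova    | Deploy


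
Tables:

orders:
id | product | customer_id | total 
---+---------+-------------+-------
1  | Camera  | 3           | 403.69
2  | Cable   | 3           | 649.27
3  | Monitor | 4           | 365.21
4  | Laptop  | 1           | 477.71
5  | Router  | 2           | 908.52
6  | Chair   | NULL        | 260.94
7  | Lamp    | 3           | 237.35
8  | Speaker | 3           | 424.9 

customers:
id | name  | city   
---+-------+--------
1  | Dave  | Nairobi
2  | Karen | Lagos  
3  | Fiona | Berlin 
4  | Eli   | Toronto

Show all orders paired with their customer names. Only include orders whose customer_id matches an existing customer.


INNER JOIN keeps only orders rows whose customer_id matches an id in customers. Walk through each order:
  - order 1 (Camera): customer_id=3 -> matches Fiona
  - order 2 (Cable): customer_id=3 -> matches Fiona
  - order 3 (Monitor): customer_id=4 -> matches Eli
  - order 4 (Laptop): customer_id=1 -> matches Dave
  - order 5 (Router): customer_id=2 -> matches Karen
  - order 6 (Chair): customer_id=NULL, no match -> dropped
  - order 7 (Lamp): customer_id=3 -> matches Fiona
  - order 8 (Speaker): customer_id=3 -> matches Fiona
So 1 of 8 rows is dropped.

SQL:
SELECT a.product, b.name AS customer
FROM orders a
INNER JOIN customers b ON a.customer_id = b.id

Result:
product | customer
--------+---------
Camera  | Fiona   
Cable   | Fiona   
Monitor | Eli     
Laptop  | Dave    
Router  | Karen   
Lamp    | Fiona   
Speaker | Fiona   


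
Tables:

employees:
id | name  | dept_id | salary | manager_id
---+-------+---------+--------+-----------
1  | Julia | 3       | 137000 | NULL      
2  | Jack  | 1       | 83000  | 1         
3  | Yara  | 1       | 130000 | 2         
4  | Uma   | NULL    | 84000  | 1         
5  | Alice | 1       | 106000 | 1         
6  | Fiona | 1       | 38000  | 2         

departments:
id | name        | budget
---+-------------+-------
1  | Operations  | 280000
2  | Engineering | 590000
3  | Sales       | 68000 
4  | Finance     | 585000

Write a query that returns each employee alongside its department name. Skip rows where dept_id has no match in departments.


INNER JOIN keeps only employees rows whose dept_id matches an id in departments. Walk through each employee:
  - employee 1 (Julia): dept_id=3 -> matches Sales
  - employee 2 (Jack): dept_id=1 -> matches Operations
  - employee 3 (Yara): dept_id=1 -> matches Operations
  - employee 4 (Uma): dept_id=NULL, no match -> dropped
  - employee 5 (Alice): dept_id=1 -> matches Operations
  - employee 6 (Fiona): dept_id=1 -> matches Operations
So 1 of 6 rows is dropped.

SQL:
SELECT a.name, b.name AS department
FROM employees a
INNER JOIN departments b ON a.dept_id = b.id

Result:
name  | department
------+-----------
Julia | Sales     
Jack  | Operations
Yara  | Operations
Alice | Operations
Fiona | Operations


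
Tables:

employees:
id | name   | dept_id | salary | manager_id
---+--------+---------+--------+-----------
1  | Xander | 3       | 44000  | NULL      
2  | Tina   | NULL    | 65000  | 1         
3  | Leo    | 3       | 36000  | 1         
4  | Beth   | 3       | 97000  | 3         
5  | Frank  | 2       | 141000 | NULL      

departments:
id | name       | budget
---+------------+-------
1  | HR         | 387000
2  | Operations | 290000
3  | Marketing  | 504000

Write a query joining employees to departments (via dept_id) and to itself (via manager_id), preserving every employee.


Two LEFT JOINs from the same base table employees: one to departments via dept_id, one to employees itself via manager_id. Both are LEFT so every employee is preserved.
Match against departments:
  - employee 1 (Xander): dept_id=3 -> matches Marketing
  - employee 2 (Tina): dept_id=NULL, no match -> kept with NULL
  - employee 3 (Leo): dept_id=3 -> matches Marketing
  - employee 4 (Beth): dept_id=3 -> matches Marketing
  - employee 5 (Frank): dept_id=2 -> matches Operations
Match against employees (self):
  - employee 1 (Xander): manager_id=NULL -> NULL
  - employee 2 (Tina): manager_id=1 -> Xander
  - employee 3 (Leo): manager_id=1 -> Xander
  - employee 4 (Beth): manager_id=3 -> Leo
  - employee 5 (Frank): manager_id=NULL -> NULL

SQL:
SELECT a.name, b.name AS department, c.name AS manager
FROM employees a
LEFT JOIN departments b ON a.dept_id = b.id
LEFT JOIN employees c ON a.manager_id = c.id

Result:
name   | department | manager
-------+------------+--------
Xander | Marketing  | NULL   
Tina   | NULL       | Xander 
Leo    | Marketing  | Xander 
Beth   | Marketing  | Leo    
Frank  | Operations | NULL   


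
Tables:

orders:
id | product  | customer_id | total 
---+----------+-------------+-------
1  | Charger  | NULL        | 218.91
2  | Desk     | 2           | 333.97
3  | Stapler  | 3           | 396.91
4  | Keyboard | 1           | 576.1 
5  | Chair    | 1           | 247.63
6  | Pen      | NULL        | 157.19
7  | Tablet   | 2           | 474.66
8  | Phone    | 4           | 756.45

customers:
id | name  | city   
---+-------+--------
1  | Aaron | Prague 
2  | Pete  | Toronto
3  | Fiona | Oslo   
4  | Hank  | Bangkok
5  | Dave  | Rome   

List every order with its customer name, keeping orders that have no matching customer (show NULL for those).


LEFT JOIN keeps every row from orders (the left table); where customer_id has no match in customers, the customer columns become NULL. Walk through each order:
  - order 1 (Charger): customer_id=NULL, no match -> kept with NULL
  - order 2 (Desk): customer_id=2 -> matches Pete
  - order 3 (Stapler): customer_id=3 -> matches Fiona
  - order 4 (Keyboard): customer_id=1 -> matches Aaron
  - order 5 (Chair): customer_id=1 -> matches Aaron
  - order 6 (Pen): customer_id=NULL, no match -> kept with NULL
  - order 7 (Tablet): customer_id=2 -> matches Pete
  - order 8 (Phone): customer_id=4 -> matches Hank
All 8 rows appear; 2 have NULL customer.

SQL:
SELECT a.product, b.name AS customer
FROM orders a
LEFT JOIN customers b ON a.customer_id = b.id

Result:
product  | customer
---------+---------
Charger  | NULL    
Desk     | Pete    
Stapler  | Fiona   
Keyboard | Aaron   
Chair    | Aaron   
Pen      | NULL    
Tablet   | Pete    
Phone    | Hank    


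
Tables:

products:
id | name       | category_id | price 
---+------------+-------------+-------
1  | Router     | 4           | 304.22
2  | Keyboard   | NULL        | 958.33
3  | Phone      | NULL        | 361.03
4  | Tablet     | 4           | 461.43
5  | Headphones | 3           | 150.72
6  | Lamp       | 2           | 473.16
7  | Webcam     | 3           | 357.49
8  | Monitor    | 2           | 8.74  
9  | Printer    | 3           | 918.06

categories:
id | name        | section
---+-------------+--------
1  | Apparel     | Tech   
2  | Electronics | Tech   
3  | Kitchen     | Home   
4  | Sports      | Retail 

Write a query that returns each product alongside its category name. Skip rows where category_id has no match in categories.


INNER JOIN keeps only products rows whose category_id matches an id in categories. Walk through each product:
  - product 1 (Router): category_id=4 -> matches Sports
  - product 2 (Keyboard): category_id=NULL, no match -> dropped
  - product 3 (Phone): category_id=NULL, no match -> dropped
  - product 4 (Tablet): category_id=4 -> matches Sports
  - product 5 (Headphones): category_id=3 -> matches Kitchen
  - product 6 (Lamp): category_id=2 -> matches Electronics
  - product 7 (Webcam): category_id=3 -> matches Kitchen
  - product 8 (Monitor): category_id=2 -> matches Electronics
  - product 9 (Printer): category_id=3 -> matches Kitchen
So 2 of 9 rows are dropped.

SQL:
SELECT a.name, b.name AS category
FROM products a
INNER JOIN categories b ON a.category_id = b.id

Result:
name       | category   
-----------+------------
Router     | Sports     
Tablet     | Sports     
Headphones | Kitchen    
Lamp       | Electronics
Webcam     | Kitchen    
Monitor    | Electronics
Printer    | Kitchen    


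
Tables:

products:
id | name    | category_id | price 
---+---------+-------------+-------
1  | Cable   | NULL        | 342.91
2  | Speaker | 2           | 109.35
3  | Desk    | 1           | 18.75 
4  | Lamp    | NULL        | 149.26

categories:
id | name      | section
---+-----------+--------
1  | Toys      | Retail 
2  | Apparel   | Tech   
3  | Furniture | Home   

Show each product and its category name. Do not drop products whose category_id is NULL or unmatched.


LEFT JOIN keeps every row from products (the left table); where category_id has no match in categories, the category columns become NULL. Walk through each product:
  - product 1 (Cable): category_id=NULL, no match -> kept with NULL
  - product 2 (Speaker): category_id=2 -> matches Apparel
  - product 3 (Desk): category_id=1 -> matches Toys
  - product 4 (Lamp): category_id=NULL, no match -> kept with NULL
All 4 rows appear; 2 have NULL category.

SQL:
SELECT a.name, b.name AS category
FROM products a
LEFT JOIN categories b ON a.category_id = b.id

Result:
name    | category
--------+---------
Cable   | NULL    
Speaker | Apparel 
Desk    | Toys    
Lamp    | NULL    


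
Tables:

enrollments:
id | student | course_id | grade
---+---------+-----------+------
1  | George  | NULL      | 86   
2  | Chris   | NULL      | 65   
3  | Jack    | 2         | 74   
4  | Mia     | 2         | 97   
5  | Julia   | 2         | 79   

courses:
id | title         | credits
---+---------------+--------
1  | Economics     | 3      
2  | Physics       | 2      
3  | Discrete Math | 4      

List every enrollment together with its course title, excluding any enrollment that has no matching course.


INNER JOIN keeps only enrollments rows whose course_id matches an id in courses. Walk through each enrollment:
  - enrollment 1 (George): course_id=NULL, no match -> dropped
  - enrollment 2 (Chris): course_id=NULL, no match -> dropped
  - enrollment 3 (Jack): course_id=2 -> matches Physics
  - enrollment 4 (Mia): course_id=2 -> matches Physics
  - enrollment 5 (Julia): course_id=2 -> matches Physics
So 2 of 5 rows are dropped.

SQL:
SELECT a.student, b.title AS course
FROM enrollments a
INNER JOIN courses b ON a.course_id = b.id

Result:
student | course 
--------+--------
Jack    | Physics
Mia     | Physics
Julia   | Physics


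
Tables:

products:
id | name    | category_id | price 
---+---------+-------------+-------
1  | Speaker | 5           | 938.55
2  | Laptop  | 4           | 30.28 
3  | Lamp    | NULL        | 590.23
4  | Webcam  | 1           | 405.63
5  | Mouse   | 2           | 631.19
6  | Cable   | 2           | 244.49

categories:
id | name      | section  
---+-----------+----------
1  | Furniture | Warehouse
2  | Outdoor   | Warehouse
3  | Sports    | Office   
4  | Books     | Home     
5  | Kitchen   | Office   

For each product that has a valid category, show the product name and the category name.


INNER JOIN keeps only products rows whose category_id matches an id in categories. Walk through each product:
  - product 1 (Speaker): category_id=5 -> matches Kitchen
  - product 2 (Laptop): category_id=4 -> matches Books
  - product 3 (Lamp): category_id=NULL, no match -> dropped
  - product 4 (Webcam): category_id=1 -> matches Furniture
  - product 5 (Mouse): category_id=2 -> matches Outdoor
  - product 6 (Cable): category_id=2 -> matches Outdoor
So 1 of 6 rows is dropped.

SQL:
SELECT a.name, b.name AS category
FROM products a
INNER JOIN categories b ON a.category_id = b.id

Result:
name    | category 
--------+----------
Speaker | Kitchen  
Laptop  | Books    
Webcam  | Furniture
Mouse   | Outdoor  
Cable   | Outdoor  


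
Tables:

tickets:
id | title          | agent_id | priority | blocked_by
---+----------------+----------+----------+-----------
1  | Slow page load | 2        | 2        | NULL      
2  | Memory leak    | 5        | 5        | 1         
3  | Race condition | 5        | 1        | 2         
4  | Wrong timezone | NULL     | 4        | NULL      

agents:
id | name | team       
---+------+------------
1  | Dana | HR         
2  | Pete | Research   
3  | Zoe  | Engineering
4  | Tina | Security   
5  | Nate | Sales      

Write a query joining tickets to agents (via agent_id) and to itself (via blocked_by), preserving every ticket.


Two LEFT JOINs from the same base table tickets: one to agents via agent_id, one to tickets itself via blocked_by. Both are LEFT so every ticket is preserved.
Match against agents:
  - ticket 1 (Slow page load): agent_id=2 -> matches Pete
  - ticket 2 (Memory leak): agent_id=5 -> matches Nate
  - ticket 3 (Race condition): agent_id=5 -> matches Nate
  - ticket 4 (Wrong timezone): agent_id=NULL, no match -> kept with NULL
Match against tickets (self):
  - ticket 1 (Slow page load): blocked_by=NULL -> NULL
  - ticket 2 (Memory leak): blocked_by=1 -> Slow page load
  - ticket 3 (Race condition): blocked_by=2 -> Memory leak
  - ticket 4 (Wrong timezone): blocked_by=NULL -> NULL

SQL:
SELECT a.title, b.name AS agent, c.title AS blocked_by
FROM tickets a
LEFT JOIN agents b ON a.agent_id = b.id
LEFT JOIN tickets c ON a.blocked_by = c.id

Result:
title          | agent | blocked_by    
---------------+-------+---------------
Slow page load | Pete  | NULL          
Memory leak    | Nate  | Slow page load
Race condition | Nate  | Memory leak   
Wrong timezone | NULL  | NULL          


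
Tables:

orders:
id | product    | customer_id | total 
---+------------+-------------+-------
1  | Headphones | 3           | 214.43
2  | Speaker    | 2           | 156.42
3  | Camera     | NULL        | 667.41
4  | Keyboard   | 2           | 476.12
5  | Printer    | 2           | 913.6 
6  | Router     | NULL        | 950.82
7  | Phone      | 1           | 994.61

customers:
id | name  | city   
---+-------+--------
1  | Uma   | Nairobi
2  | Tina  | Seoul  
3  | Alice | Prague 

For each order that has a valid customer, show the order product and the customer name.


INNER JOIN keeps only orders rows whose customer_id matches an id in customers. Walk through each order:
  - order 1 (Headphones): customer_id=3 -> matches Alice
  - order 2 (Speaker): customer_id=2 -> matches Tina
  - order 3 (Camera): customer_id=NULL, no match -> dropped
  - order 4 (Keyboard): customer_id=2 -> matches Tina
  - order 5 (Printer): customer_id=2 -> matches Tina
  - order 6 (Router): customer_id=NULL, no match -> dropped
  - order 7 (Phone): customer_id=1 -> matches Uma
So 2 of 7 rows are dropped.

SQL:
SELECT a.product, b.name AS customer
FROM orders a
INNER JOIN customers b ON a.customer_id = b.id

Result:
product    | customer
-----------+---------
Headphones | Alice   
Speaker    | Tina    
Keyboard   | Tina    
Printer    | Tina    
Phone      | Uma     


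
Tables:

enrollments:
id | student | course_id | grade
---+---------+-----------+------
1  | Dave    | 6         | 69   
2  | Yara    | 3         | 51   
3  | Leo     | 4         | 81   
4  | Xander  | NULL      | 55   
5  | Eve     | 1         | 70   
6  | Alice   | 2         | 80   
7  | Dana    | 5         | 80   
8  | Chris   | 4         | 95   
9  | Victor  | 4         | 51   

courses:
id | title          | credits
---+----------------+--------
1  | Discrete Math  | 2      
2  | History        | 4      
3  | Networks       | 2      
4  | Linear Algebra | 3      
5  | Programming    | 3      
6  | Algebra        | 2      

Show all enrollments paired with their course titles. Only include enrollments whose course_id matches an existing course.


INNER JOIN keeps only enrollments rows whose course_id matches an id in courses. Walk through each enrollment:
  - enrollment 1 (Dave): course_id=6 -> matches Algebra
  - enrollment 2 (Yara): course_id=3 -> matches Networks
  - enrollment 3 (Leo): course_id=4 -> matches Linear Algebra
  - enrollment 4 (Xander): course_id=NULL, no match -> dropped
  - enrollment 5 (Eve): course_id=1 -> matches Discrete Math
  - enrollment 6 (Alice): course_id=2 -> matches History
  - enrollment 7 (Dana): course_id=5 -> matches Programming
  - enrollment 8 (Chris): course_id=4 -> matches Linear Algebra
  - enrollment 9 (Victor): course_id=4 -> matches Linear Algebra
So 1 of 9 rows is dropped.

SQL:
SELECT a.student, b.title AS course
FROM enrollments a
INNER JOIN courses b ON a.course_id = b.id

Result:
student | course        
--------+---------------
Dave    | Algebra       
Yara    | Networks      
Leo     | Linear Algebra
Eve     | Discrete Math 
Alice   | History       
Dana    | Programming   
Chris   | Linear Algebra
Victor  | Linear Algebra


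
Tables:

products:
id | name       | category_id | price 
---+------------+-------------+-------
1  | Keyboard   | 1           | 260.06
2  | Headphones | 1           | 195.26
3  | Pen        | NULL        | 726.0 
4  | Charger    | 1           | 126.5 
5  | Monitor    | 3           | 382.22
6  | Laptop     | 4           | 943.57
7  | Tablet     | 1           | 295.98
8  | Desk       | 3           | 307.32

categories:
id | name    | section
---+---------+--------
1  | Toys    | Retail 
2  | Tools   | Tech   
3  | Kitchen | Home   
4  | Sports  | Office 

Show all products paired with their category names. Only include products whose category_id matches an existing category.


INNER JOIN keeps only products rows whose category_id matches an id in categories. Walk through each product:
  - product 1 (Keyboard): category_id=1 -> matches Toys
  - product 2 (Headphones): category_id=1 -> matches Toys
  - product 3 (Pen): category_id=NULL, no match -> dropped
  - product 4 (Charger): category_id=1 -> matches Toys
  - product 5 (Monitor): category_id=3 -> matches Kitchen
  - product 6 (Laptop): category_id=4 -> matches Sports
  - product 7 (Tablet): category_id=1 -> matches Toys
  - product 8 (Desk): category_id=3 -> matches Kitchen
So 1 of 8 rows is dropped.

SQL:
SELECT a.name, b.name AS category
FROM products a
INNER JOIN categories b ON a.category_id = b.id

Result:
name       | category
-----------+---------
Keyboard   | Toys    
Headphones | Toys    
Charger    | Toys    
Monitor    | Kitchen 
Laptop     | Sports  
Tablet     | Toys    
Desk       | Kitchen 


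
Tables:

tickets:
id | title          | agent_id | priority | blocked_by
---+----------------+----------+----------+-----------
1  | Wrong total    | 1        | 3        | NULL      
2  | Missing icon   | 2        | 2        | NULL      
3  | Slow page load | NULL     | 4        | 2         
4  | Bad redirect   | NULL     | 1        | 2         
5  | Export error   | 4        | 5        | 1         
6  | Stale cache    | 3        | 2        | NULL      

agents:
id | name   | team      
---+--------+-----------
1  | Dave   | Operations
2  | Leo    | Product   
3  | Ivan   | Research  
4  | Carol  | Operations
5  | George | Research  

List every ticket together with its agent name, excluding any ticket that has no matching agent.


INNER JOIN keeps only tickets rows whose agent_id matches an id in agents. Walk through each ticket:
  - ticket 1 (Wrong total): agent_id=1 -> matches Dave
  - ticket 2 (Missing icon): agent_id=2 -> matches Leo
  - ticket 3 (Slow page load): agent_id=NULL, no match -> dropped
  - ticket 4 (Bad redirect): agent_id=NULL, no match -> dropped
  - ticket 5 (Export error): agent_id=4 -> matches Carol
  - ticket 6 (Stale cache): agent_id=3 -> matches Ivan
So 2 of 6 rows are dropped.

SQL:
SELECT a.title, b.name AS agent
FROM tickets a
INNER JOIN agents b ON a.agent_id = b.id

Result:
title        | agent
-------------+------
Wrong total  | Dave 
Missing icon | Leo  
Export error | Carol
Stale cache  | Ivan 


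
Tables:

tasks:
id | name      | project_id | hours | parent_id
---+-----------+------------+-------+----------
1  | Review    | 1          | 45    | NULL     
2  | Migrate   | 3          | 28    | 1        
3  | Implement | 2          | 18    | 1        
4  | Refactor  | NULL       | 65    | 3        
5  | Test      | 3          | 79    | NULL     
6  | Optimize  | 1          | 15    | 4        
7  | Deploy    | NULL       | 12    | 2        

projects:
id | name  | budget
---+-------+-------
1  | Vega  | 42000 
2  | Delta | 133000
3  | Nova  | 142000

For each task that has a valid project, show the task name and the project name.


INNER JOIN keeps only tasks rows whose project_id matches an id in projects. Walk through each task:
  - task 1 (Review): project_id=1 -> matches Vega
  - task 2 (Migrate): project_id=3 -> matches Nova
  - task 3 (Implement): project_id=2 -> matches Delta
  - task 4 (Refactor): project_id=NULL, no match -> dropped
  - task 5 (Test): project_id=3 -> matches Nova
  - task 6 (Optimize): project_id=1 -> matches Vega
  - task 7 (Deploy): project_id=NULL, no match -> dropped
So 2 of 7 rows are dropped.

SQL:
SELECT a.name, b.name AS project
FROM tasks a
INNER JOIN projects b ON a.project_id = b.id

Result:
name      | project
----------+--------
Review    | Vega   
Migrate   | Nova   
Implement | Delta  
Test      | Nova   
Optimize  | Vega   


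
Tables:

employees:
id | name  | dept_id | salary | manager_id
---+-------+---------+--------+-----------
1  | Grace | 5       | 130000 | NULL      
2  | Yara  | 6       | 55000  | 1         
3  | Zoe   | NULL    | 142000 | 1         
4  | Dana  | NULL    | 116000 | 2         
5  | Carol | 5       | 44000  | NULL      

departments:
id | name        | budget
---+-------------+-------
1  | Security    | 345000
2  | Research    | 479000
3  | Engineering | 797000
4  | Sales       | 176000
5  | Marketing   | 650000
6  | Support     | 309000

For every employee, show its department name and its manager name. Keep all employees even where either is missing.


Two LEFT JOINs from the same base table employees: one to departments via dept_id, one to employees itself via manager_id. Both are LEFT so every employee is preserved.
Match against departments:
  - employee 1 (Grace): dept_id=5 -> matches Marketing
  - employee 2 (Yara): dept_id=6 -> matches Support
  - employee 3 (Zoe): dept_id=NULL, no match -> kept with NULL
  - employee 4 (Dana): dept_id=NULL, no match -> kept with NULL
  - employee 5 (Carol): dept_id=5 -> matches Marketing
Match against employees (self):
  - employee 1 (Grace): manager_id=NULL -> NULL
  - employee 2 (Yara): manager_id=1 -> Grace
  - employee 3 (Zoe): manager_id=1 -> Grace
  - employee 4 (Dana): manager_id=2 -> Yara
  - employee 5 (Carol): manager_id=NULL -> NULL

SQL:
SELECT a.name, b.name AS department, c.name AS manager
FROM employees a
LEFT JOIN departments b ON a.dept_id = b.id
LEFT JOIN employees c ON a.manager_id = c.id

Result:
name  | department | manager
------+------------+--------
Grace | Marketing  | NULL   
Yara  | Support    | Grace  
Zoe   | NULL       | Grace  
Dana  | NULL       | Yara   
Carol | Marketing  | NULL   


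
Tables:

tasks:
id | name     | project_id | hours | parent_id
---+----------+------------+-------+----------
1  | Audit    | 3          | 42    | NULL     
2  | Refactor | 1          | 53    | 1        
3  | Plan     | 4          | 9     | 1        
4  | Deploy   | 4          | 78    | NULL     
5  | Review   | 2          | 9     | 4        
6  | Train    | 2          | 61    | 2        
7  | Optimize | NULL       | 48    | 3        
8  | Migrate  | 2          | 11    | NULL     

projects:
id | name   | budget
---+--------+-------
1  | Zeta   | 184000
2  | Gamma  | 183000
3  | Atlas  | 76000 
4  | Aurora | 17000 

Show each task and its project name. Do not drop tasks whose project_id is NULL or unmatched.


LEFT JOIN keeps every row from tasks (the left table); where project_id has no match in projects, the project columns become NULL. Walk through each task:
  - task 1 (Audit): project_id=3 -> matches Atlas
  - task 2 (Refactor): project_id=1 -> matches Zeta
  - task 3 (Plan): project_id=4 -> matches Aurora
  - task 4 (Deploy): project_id=4 -> matches Aurora
  - task 5 (Review): project_id=2 -> matches Gamma
  - task 6 (Train): project_id=2 -> matches Gamma
  - task 7 (Optimize): project_id=NULL, no match -> kept with NULL
  - task 8 (Migrate): project_id=2 -> matches Gamma
All 8 rows appear; 1 has NULL project.

SQL:
SELECT a.name, b.name AS project
FROM tasks a
LEFT JOIN projects b ON a.project_id = b.id

Result:
name     | project
---------+--------
Audit    | Atlas  
Refactor | Zeta   
Plan     | Aurora 
Deploy   | Aurora 
Review   | Gamma  
Train    | Gamma  
Optimize | NULL   
Migrate  | Gamma  


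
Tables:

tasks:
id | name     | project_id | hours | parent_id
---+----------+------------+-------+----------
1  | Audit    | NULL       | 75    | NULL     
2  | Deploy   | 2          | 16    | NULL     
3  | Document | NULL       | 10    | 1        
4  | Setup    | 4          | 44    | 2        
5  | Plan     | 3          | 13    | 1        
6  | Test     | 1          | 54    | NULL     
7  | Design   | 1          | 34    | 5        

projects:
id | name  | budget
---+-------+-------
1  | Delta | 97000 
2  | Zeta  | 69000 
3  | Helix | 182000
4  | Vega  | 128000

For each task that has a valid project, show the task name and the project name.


INNER JOIN keeps only tasks rows whose project_id matches an id in projects. Walk through each task:
  - task 1 (Audit): project_id=NULL, no match -> dropped
  - task 2 (Deploy): project_id=2 -> matches Zeta
  - task 3 (Document): project_id=NULL, no match -> dropped
  - task 4 (Setup): project_id=4 -> matches Vega
  - task 5 (Plan): project_id=3 -> matches Helix
  - task 6 (Test): project_id=1 -> matches Delta
  - task 7 (Design): project_id=1 -> matches Delta
So 2 of 7 rows are dropped.

SQL:
SELECT a.name, b.name AS project
FROM tasks a
INNER JOIN projects b ON a.project_id = b.id

Result:
name   | project
-------+--------
Deploy | Zeta   
Setup  | Vega   
Plan   | Helix  
Test   | Delta  
Design | Delta  


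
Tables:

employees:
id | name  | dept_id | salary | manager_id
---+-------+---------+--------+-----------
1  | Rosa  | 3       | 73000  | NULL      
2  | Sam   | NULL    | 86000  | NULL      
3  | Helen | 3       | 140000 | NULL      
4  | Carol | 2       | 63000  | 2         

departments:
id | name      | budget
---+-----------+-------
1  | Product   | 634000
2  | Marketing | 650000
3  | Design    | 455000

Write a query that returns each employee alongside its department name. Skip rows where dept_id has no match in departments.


INNER JOIN keeps only employees rows whose dept_id matches an id in departments. Walk through each employee:
  - employee 1 (Rosa): dept_id=3 -> matches Design
  - employee 2 (Sam): dept_id=NULL, no match -> dropped
  - employee 3 (Helen): dept_id=3 -> matches Design
  - employee 4 (Carol): dept_id=2 -> matches Marketing
So 1 of 4 rows is dropped.

SQL:
SELECT a.name, b.name AS department
FROM employees a
INNER JOIN departments b ON a.dept_id = b.id

Result:
name  | department
------+-----------
Rosa  | Design    
Helen | Design    
Carol | Marketing 


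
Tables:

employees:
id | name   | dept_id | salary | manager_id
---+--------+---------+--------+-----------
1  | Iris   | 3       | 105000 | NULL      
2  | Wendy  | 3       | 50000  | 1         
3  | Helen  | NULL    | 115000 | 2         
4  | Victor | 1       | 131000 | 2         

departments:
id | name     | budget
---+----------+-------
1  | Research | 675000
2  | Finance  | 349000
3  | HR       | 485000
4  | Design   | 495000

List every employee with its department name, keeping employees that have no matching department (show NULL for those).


LEFT JOIN keeps every row from employees (the left table); where dept_id has no match in departments, the department columns become NULL. Walk through each employee:
  - employee 1 (Iris): dept_id=3 -> matches HR
  - employee 2 (Wendy): dept_id=3 -> matches HR
  - employee 3 (Helen): dept_id=NULL, no match -> kept with NULL
  - employee 4 (Victor): dept_id=1 -> matches Research
All 4 rows appear; 1 has NULL department.

SQL:
SELECT a.name, b.name AS department
FROM employees a
LEFT JOIN departments b ON a.dept_id = b.id

Result:
name   | department
-------+-----------
Iris   | HR        
Wendy  | HR        
Helen  | NULL      
Victor | Research  


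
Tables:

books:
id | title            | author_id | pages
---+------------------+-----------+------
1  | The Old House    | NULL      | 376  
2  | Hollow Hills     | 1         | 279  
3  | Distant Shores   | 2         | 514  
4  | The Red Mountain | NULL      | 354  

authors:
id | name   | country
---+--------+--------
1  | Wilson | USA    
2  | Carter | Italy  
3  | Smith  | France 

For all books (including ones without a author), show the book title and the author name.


LEFT JOIN keeps every row from books (the left table); where author_id has no match in authors, the author columns become NULL. Walk through each book:
  - book 1 (The Old House): author_id=NULL, no match -> kept with NULL
  - book 2 (Hollow Hills): author_id=1 -> matches Wilson
  - book 3 (Distant Shores): author_id=2 -> matches Carter
  - book 4 (The Red Mountain): author_id=NULL, no match -> kept with NULL
All 4 rows appear; 2 have NULL author.

SQL:
SELECT a.title, b.name AS author
FROM books a
LEFT JOIN authors b ON a.author_id = b.id

Result:
title            | author
-----------------+-------
The Old House    | NULL  
Hollow Hills     | Wilson
Distant Shores   | Carter
The Red Mountain | NULL  


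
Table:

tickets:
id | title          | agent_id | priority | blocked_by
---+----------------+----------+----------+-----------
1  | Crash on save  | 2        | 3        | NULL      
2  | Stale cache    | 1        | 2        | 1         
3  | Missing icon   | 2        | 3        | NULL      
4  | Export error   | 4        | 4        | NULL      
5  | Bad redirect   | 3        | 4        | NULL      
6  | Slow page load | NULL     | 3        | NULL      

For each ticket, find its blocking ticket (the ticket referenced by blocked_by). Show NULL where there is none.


This is a self-join: tickets is joined to a second copy of itself, matching each row's blocked_by to another row's id. Use LEFT JOIN so rows with blocked_by=NULL are kept.
  - ticket 1 (Crash on save): blocked_by=NULL -> NULL
  - ticket 2 (Stale cache): blocked_by=1 -> Crash on save
  - ticket 3 (Missing icon): blocked_by=NULL -> NULL
  - ticket 4 (Export error): blocked_by=NULL -> NULL
  - ticket 5 (Bad redirect): blocked_by=NULL -> NULL
  - ticket 6 (Slow page load): blocked_by=NULL -> NULL

SQL:
SELECT a.title AS item, b.title AS blocked_by
FROM tickets a
LEFT JOIN tickets b ON a.blocked_by = b.id

Result:
item           | blocked_by   
---------------+--------------
Crash on save  | NULL         
Stale cache    | Crash on save
Missing icon   | NULL         
Export error   | NULL         
Bad redirect   | NULL         
Slow page load | NULL         


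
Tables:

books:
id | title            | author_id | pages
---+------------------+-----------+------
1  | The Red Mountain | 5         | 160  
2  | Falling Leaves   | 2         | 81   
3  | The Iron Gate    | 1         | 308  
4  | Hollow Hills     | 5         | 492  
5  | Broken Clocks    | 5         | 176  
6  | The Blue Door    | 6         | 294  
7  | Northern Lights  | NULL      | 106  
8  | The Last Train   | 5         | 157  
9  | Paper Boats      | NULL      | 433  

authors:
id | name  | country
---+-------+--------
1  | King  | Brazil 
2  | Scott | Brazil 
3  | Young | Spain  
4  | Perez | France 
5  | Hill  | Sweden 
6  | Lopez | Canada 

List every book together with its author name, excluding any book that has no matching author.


INNER JOIN keeps only books rows whose author_id matches an id in authors. Walk through each book:
  - book 1 (The Red Mountain): author_id=5 -> matches Hill
  - book 2 (Falling Leaves): author_id=2 -> matches Scott
  - book 3 (The Iron Gate): author_id=1 -> matches King
  - book 4 (Hollow Hills): author_id=5 -> matches Hill
  - book 5 (Broken Clocks): author_id=5 -> matches Hill
  - book 6 (The Blue Door): author_id=6 -> matches Lopez
  - book 7 (Northern Lights): author_id=NULL, no match -> dropped
  - book 8 (The Last Train): author_id=5 -> matches Hill
  - book 9 (Paper Boats): author_id=NULL, no match -> dropped
So 2 of 9 rows are dropped.

SQL:
SELECT a.title, b.name AS author
FROM books a
INNER JOIN authors b ON a.author_id = b.id

Result:
title            | author
-----------------+-------
The Red Mountain | Hill  
Falling Leaves   | Scott 
The Iron Gate    | King  
Hollow Hills     | Hill  
Broken Clocks    | Hill  
The Blue Door    | Lopez 
The Last Train   | Hill  


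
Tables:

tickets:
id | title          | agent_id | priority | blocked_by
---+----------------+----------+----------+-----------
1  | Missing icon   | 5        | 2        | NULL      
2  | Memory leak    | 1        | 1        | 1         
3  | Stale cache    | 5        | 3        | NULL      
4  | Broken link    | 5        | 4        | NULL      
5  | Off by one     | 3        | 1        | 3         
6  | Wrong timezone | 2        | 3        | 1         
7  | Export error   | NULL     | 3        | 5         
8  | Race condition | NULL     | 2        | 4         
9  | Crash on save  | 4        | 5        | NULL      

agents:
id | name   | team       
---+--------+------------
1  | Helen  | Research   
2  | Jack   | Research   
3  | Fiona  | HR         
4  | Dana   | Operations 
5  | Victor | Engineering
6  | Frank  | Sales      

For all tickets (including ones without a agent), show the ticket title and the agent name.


LEFT JOIN keeps every row from tickets (the left table); where agent_id has no match in agents, the agent columns become NULL. Walk through each ticket:
  - ticket 1 (Missing icon): agent_id=5 -> matches Victor
  - ticket 2 (Memory leak): agent_id=1 -> matches Helen
  - ticket 3 (Stale cache): agent_id=5 -> matches Victor
  - ticket 4 (Broken link): agent_id=5 -> matches Victor
  - ticket 5 (Off by one): agent_id=3 -> matches Fiona
  - ticket 6 (Wrong timezone): agent_id=2 -> matches Jack
  - ticket 7 (Export error): agent_id=NULL, no match -> kept with NULL
  - ticket 8 (Race condition): agent_id=NULL, no match -> kept with NULL
  - ticket 9 (Crash on save): agent_id=4 -> matches Dana
All 9 rows appear; 2 have NULL agent.

SQL:
SELECT a.title, b.name AS agent
FROM tickets a
LEFT JOIN agents b ON a.agent_id = b.id

Result:
title          | agent 
---------------+-------
Missing icon   | Victor
Memory leak    | Helen 
Stale cache    | Victor
Broken link    | Victor
Off by one     | Fiona 
Wrong timezone | Jack  
Export error   | NULL  
Race condition | NULL  
Crash on save  | Dana  


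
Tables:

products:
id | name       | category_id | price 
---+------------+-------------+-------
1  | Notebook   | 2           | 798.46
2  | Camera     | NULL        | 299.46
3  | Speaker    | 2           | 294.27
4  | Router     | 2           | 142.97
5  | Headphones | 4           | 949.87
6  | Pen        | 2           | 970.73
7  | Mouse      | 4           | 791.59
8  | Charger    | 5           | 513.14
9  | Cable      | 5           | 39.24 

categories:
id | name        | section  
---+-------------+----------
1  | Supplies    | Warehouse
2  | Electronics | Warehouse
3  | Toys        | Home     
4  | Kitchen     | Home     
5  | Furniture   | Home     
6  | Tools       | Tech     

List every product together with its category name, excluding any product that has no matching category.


INNER JOIN keeps only products rows whose category_id matches an id in categories. Walk through each product:
  - product 1 (Notebook): category_id=2 -> matches Electronics
  - product 2 (Camera): category_id=NULL, no match -> dropped
  - product 3 (Speaker): category_id=2 -> matches Electronics
  - product 4 (Router): category_id=2 -> matches Electronics
  - product 5 (Headphones): category_id=4 -> matches Kitchen
  - product 6 (Pen): category_id=2 -> matches Electronics
  - product 7 (Mouse): category_id=4 -> matches Kitchen
  - product 8 (Charger): category_id=5 -> matches Furniture
  - product 9 (Cable): category_id=5 -> matches Furniture
So 1 of 9 rows is dropped.

SQL:
SELECT a.name, b.name AS category
FROM products a
INNER JOIN categories b ON a.category_id = b.id

Result:
name       | category   
-----------+------------
Notebook   | Electronics
Speaker    | Electronics
Router     | Electronics
Headphones | Kitchen    
Pen        | Electronics
Mouse      | Kitchen    
Charger    | Furniture  
Cable      | Furniture  


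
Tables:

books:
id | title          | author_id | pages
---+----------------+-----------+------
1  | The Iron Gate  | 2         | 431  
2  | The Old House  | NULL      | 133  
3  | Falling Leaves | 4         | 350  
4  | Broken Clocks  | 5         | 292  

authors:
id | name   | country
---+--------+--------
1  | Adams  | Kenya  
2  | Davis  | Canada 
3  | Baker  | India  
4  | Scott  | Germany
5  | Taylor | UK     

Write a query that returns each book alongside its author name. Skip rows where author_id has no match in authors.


INNER JOIN keeps only books rows whose author_id matches an id in authors. Walk through each book:
  - book 1 (The Iron Gate): author_id=2 -> matches Davis
  - book 2 (The Old House): author_id=NULL, no match -> dropped
  - book 3 (Falling Leaves): author_id=4 -> matches Scott
  - book 4 (Broken Clocks): author_id=5 -> matches Taylor
So 1 of 4 rows is dropped.

SQL:
SELECT a.title, b.name AS author
FROM books a
INNER JOIN authors b ON a.author_id = b.id

Result:
title          | author
---------------+-------
The Iron Gate  | Davis 
Falling Leaves | Scott 
Broken Clocks  | Taylor


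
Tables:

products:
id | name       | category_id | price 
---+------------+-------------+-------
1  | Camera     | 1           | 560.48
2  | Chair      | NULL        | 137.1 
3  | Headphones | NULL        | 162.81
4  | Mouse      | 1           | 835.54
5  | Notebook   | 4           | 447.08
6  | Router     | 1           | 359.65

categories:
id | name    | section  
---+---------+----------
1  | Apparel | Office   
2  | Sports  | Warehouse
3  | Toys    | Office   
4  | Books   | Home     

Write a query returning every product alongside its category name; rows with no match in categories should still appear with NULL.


LEFT JOIN keeps every row from products (the left table); where category_id has no match in categories, the category columns become NULL. Walk through each product:
  - product 1 (Camera): category_id=1 -> matches Apparel
  - product 2 (Chair): category_id=NULL, no match -> kept with NULL
  - product 3 (Headphones): category_id=NULL, no match -> kept with NULL
  - product 4 (Mouse): category_id=1 -> matches Apparel
  - product 5 (Notebook): category_id=4 -> matches Books
  - product 6 (Router): category_id=1 -> matches Apparel
All 6 rows appear; 2 have NULL category.

SQL:
SELECT a.name, b.name AS category
FROM products a
LEFT JOIN categories b ON a.category_id = b.id

Result:
name       | category
-----------+---------
Camera     | Apparel 
Chair      | NULL    
Headphones | NULL    
Mouse      | Apparel 
Notebook   | Books   
Router     | Apparel 
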